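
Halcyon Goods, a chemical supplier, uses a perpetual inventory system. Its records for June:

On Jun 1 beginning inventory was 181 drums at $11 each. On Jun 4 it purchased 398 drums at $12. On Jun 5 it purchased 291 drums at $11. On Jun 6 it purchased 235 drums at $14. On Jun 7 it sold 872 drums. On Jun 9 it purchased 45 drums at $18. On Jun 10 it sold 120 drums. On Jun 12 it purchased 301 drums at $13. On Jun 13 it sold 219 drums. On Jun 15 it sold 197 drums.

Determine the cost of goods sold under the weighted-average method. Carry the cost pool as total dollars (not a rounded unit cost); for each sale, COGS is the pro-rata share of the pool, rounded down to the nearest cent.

COGS = $17,422.44

After Jun 1: 181 on hand, pool $1,991.00 (≈ $11.0000 each)
After Jun 4: 579 on hand, pool $6,767.00 (≈ $11.6874 each)
After Jun 5: 870 on hand, pool $9,968.00 (≈ $11.4575 each)
After Jun 6: 1105 on hand, pool $13,258.00 (≈ $11.9982 each)
Jun 7, sell 872: 872/1105 × $13,258.00 → $10,462.42
After Jun 9: 278 on hand, pool $3,605.58 (≈ $12.9697 each)
Jun 10, sell 120: 120/278 × $3,605.58 → $1,556.36
After Jun 12: 459 on hand, pool $5,962.22 (≈ $12.9896 each)
Jun 13, sell 219: 219/459 × $5,962.22 → $2,844.71
Jun 15, sell 197: 197/240 × $3,117.51 → $2,558.95
Total COGS = $10,462.42 + $1,556.36 + $2,844.71 + $2,558.95 = $17,422.44
Ending inventory (cost pool remaining) = $558.56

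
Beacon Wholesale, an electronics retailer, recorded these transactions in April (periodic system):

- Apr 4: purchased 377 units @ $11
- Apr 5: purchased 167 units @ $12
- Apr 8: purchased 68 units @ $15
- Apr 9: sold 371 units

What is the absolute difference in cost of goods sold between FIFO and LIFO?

$439

FIFO COGS: 371 @ $11 = $4,081
LIFO COGS: 68 @ $15 + 167 @ $12 + 136 @ $11 = $4,520
Difference = |$4,081 − $4,520| = $439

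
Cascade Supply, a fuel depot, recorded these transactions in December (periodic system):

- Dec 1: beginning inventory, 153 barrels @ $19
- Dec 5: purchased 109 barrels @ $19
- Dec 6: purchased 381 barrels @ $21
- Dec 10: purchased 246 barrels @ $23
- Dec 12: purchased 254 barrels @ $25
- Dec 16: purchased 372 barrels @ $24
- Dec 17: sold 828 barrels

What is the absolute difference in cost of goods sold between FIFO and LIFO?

FIFO COGS: 153 @ $19 + 109 @ $19 + 381 @ $21 + 185 @ $23 = $17,234
LIFO COGS: 372 @ $24 + 254 @ $25 + 202 @ $23 = $19,924
Difference = |$17,234 − $19,924| = $2,690

$2,690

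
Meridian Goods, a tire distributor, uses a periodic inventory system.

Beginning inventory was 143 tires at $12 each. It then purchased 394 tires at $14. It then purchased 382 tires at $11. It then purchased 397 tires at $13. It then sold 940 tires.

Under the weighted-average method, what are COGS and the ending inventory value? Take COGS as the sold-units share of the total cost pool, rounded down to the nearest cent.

COGS = $11,853.57; ending inventory = $4,741.43

Sale 1, sell 940: 940/1316 × $16,595.00 → $11,853.57
Ending inventory (cost pool remaining) = $4,741.43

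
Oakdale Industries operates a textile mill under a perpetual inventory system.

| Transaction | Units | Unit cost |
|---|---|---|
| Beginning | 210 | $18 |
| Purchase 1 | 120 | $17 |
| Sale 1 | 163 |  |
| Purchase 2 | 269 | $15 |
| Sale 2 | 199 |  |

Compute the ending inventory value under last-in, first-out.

Ending inventory = $4,056

Sale 1 (163) [LIFO — newest first]: 120 @ $17 + 43 @ $18 = $2,814
Sale 2 (199) [LIFO — newest first]: 199 @ $15 = $2,985
Total COGS = $2,814 + $2,985 = $5,799
Ending inventory: 167 @ $18 + 70 @ $15 = $4,056
Check: goods available $9,855 = COGS $5,799 + ending $4,056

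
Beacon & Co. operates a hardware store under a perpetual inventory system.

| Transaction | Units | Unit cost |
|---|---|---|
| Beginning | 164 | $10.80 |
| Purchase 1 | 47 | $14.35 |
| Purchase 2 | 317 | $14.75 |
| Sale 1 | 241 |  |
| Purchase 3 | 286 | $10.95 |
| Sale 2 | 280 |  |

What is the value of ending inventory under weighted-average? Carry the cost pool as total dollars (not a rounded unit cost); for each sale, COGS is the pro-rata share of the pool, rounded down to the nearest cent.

After Beginning: 164 on hand, pool $1,771.20 (≈ $10.8000 each)
After Purchase 1: 211 on hand, pool $2,445.65 (≈ $11.5908 each)
After Purchase 2: 528 on hand, pool $7,121.40 (≈ $13.4875 each)
Sale 1, sell 241: 241/528 × $7,121.40 → $3,250.48
After Purchase 3: 573 on hand, pool $7,002.62 (≈ $12.2210 each)
Sale 2, sell 280: 280/573 × $7,002.62 → $3,421.87
Total COGS = $3,250.48 + $3,421.87 = $6,672.35
Ending inventory (cost pool remaining) = $3,580.75
Check: goods available $10,253.10 = COGS $6,672.35 + ending $3,580.75

Ending inventory = $3,580.75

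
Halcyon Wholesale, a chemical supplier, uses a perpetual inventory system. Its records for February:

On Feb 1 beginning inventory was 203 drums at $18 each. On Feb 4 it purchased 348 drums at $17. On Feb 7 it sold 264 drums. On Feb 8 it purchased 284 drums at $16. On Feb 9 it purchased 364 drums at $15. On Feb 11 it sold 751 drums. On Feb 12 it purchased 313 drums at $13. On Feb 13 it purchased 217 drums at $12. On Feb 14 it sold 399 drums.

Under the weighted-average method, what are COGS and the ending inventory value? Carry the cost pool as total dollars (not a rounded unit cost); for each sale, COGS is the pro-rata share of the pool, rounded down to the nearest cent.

COGS = $22,001.70; ending inventory = $4,245.30

After Feb 1: 203 on hand, pool $3,654.00 (≈ $18.0000 each)
After Feb 4: 551 on hand, pool $9,570.00 (≈ $17.3684 each)
Feb 7, sell 264: 264/551 × $9,570.00 → $4,585.26
After Feb 8: 571 on hand, pool $9,528.74 (≈ $16.6878 each)
After Feb 9: 935 on hand, pool $14,988.74 (≈ $16.0307 each)
Feb 11, sell 751: 751/935 × $14,988.74 → $12,039.08
After Feb 12: 497 on hand, pool $7,018.66 (≈ $14.1221 each)
After Feb 13: 714 on hand, pool $9,622.66 (≈ $13.4771 each)
Feb 14, sell 399: 399/714 × $9,622.66 → $5,377.36
Total COGS = $4,585.26 + $12,039.08 + $5,377.36 = $22,001.70
Ending inventory (cost pool remaining) = $4,245.30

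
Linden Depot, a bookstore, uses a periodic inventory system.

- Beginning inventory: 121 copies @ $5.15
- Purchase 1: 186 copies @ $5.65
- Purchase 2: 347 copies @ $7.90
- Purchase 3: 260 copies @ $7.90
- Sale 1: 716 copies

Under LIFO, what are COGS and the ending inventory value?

COGS = $5,411.15; ending inventory = $1,058.20

Sale 1 (716) [LIFO — newest first]: 260 @ $7.90 + 347 @ $7.90 + 109 @ $5.65 = $5,411.15
Ending inventory: 121 @ $5.15 + 77 @ $5.65 = $1,058.20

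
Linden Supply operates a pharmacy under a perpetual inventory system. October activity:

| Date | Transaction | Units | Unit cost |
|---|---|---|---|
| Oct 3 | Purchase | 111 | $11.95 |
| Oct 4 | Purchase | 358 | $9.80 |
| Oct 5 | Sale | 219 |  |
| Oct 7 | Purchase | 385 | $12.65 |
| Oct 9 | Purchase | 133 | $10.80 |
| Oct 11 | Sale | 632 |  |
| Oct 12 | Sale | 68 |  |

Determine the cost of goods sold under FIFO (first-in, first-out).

COGS = $10,407.10

Oct 5, 219 sold [FIFO — oldest first]: 111 @ $11.95 + 108 @ $9.80 = $2,384.85
Oct 11, 632 sold [FIFO — oldest first]: 250 @ $9.80 + 382 @ $12.65 = $7,282.30
Oct 12, 68 sold [FIFO — oldest first]: 3 @ $12.65 + 65 @ $10.80 = $739.95
Total COGS = $2,384.85 + $7,282.30 + $739.95 = $10,407.10
Ending inventory: 68 @ $10.80 = $734.40
Check: goods available $11,141.50 = COGS $10,407.10 + ending $734.40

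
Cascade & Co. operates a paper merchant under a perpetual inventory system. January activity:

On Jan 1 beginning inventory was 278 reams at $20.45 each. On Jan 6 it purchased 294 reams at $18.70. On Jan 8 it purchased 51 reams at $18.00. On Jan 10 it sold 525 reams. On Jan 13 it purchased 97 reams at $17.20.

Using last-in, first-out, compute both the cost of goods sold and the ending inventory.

COGS = $10,096.80; ending inventory = $3,672.50

Jan 10, 525 sold [LIFO — newest first]: 51 @ $18.00 + 294 @ $18.70 + 180 @ $20.45 = $10,096.80
Ending inventory: 98 @ $20.45 + 97 @ $17.20 = $3,672.50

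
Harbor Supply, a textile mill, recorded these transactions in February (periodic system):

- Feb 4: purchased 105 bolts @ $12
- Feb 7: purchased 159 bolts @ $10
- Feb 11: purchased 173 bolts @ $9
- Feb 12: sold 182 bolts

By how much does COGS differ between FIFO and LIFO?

$383

FIFO COGS: 105 @ $12 + 77 @ $10 = $2,030
LIFO COGS: 173 @ $9 + 9 @ $10 = $1,647
Difference = |$2,030 − $1,647| = $383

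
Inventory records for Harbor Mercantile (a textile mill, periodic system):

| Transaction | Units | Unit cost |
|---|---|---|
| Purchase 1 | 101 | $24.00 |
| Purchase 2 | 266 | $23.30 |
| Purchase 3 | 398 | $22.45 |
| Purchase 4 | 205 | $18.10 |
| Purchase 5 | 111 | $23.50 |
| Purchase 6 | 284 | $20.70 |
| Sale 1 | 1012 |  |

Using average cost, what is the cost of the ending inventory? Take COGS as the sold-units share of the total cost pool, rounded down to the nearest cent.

Sale 1, sell 1012: 1012/1365 × $29,754.70 → $22,059.89
Ending inventory (cost pool remaining) = $7,694.81
Check: goods available $29,754.70 = COGS $22,059.89 + ending $7,694.81

Ending inventory = $7,694.81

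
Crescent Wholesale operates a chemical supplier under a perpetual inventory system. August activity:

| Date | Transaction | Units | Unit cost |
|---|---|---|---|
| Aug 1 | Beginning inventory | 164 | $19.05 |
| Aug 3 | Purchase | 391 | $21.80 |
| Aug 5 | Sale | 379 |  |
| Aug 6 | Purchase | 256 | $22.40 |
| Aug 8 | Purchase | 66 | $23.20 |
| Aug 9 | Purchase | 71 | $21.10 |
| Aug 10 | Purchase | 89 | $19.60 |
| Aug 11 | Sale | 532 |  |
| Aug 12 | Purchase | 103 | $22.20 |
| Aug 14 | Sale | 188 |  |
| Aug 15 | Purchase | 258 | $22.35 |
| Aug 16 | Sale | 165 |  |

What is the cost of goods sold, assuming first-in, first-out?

Aug 5, 379 sold [FIFO — oldest first]: 164 @ $19.05 + 215 @ $21.80 = $7,811.20
Aug 11, 532 sold [FIFO — oldest first]: 176 @ $21.80 + 256 @ $22.40 + 66 @ $23.20 + 34 @ $21.10 = $11,819.80
Aug 14, 188 sold [FIFO — oldest first]: 37 @ $21.10 + 89 @ $19.60 + 62 @ $22.20 = $3,901.50
Aug 16, 165 sold [FIFO — oldest first]: 41 @ $22.20 + 124 @ $22.35 = $3,681.60
Total COGS = $7,811.20 + $11,819.80 + $3,901.50 + $3,681.60 = $27,214.10
Ending inventory: 134 @ $22.35 = $2,994.90

COGS = $27,214.10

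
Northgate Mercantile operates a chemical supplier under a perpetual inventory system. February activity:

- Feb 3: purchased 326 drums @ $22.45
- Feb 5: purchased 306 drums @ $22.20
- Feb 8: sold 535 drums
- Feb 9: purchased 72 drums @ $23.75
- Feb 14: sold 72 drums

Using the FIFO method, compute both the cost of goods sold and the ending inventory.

Feb 8, 535 sold [FIFO — oldest first]: 326 @ $22.45 + 209 @ $22.20 = $11,958.50
Feb 14, 72 sold [FIFO — oldest first]: 72 @ $22.20 = $1,598.40
Total COGS = $11,958.50 + $1,598.40 = $13,556.90
Ending inventory: 25 @ $22.20 + 72 @ $23.75 = $2,265.00

COGS = $13,556.90; ending inventory = $2,265.00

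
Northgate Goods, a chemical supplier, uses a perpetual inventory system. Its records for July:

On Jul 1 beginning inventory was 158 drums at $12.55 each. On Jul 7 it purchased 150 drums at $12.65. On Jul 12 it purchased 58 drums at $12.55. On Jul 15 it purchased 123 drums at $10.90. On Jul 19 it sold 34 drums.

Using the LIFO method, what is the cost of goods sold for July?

Jul 19, 34 sold [LIFO — newest first]: 34 @ $10.90 = $370.60
Ending inventory: 158 @ $12.55 + 150 @ $12.65 + 58 @ $12.55 + 89 @ $10.90 = $5,578.40

COGS = $370.60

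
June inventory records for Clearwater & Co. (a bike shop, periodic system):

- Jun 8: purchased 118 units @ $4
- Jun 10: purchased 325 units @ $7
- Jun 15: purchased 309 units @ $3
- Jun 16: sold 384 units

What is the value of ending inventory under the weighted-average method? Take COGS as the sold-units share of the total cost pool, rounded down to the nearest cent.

Ending inventory = $1,797.92

Jun 16, sell 384: 384/752 × $3,674.00 → $1,876.08
Ending inventory (cost pool remaining) = $1,797.92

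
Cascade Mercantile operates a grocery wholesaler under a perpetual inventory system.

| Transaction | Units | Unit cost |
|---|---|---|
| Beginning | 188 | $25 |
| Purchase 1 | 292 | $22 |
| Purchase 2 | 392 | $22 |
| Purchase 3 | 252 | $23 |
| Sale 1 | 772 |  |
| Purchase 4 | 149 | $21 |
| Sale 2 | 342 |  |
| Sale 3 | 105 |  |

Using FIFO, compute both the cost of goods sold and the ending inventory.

Sale 1 (772) [FIFO — oldest first]: 188 @ $25 + 292 @ $22 + 292 @ $22 = $17,548
Sale 2 (342) [FIFO — oldest first]: 100 @ $22 + 242 @ $23 = $7,766
Sale 3 (105) [FIFO — oldest first]: 10 @ $23 + 95 @ $21 = $2,225
Total COGS = $17,548 + $7,766 + $2,225 = $27,539
Ending inventory: 54 @ $21 = $1,134

COGS = $27,539; ending inventory = $1,134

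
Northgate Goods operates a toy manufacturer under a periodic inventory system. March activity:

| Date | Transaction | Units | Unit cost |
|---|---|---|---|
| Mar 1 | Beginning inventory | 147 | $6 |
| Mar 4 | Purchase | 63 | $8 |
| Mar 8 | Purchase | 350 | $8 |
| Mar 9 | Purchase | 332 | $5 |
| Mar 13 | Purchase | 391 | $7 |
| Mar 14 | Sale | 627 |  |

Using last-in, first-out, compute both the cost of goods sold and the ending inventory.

COGS = $3,917; ending inventory = $4,666

Mar 14, 627 sold [LIFO — newest first]: 391 @ $7 + 236 @ $5 = $3,917
Ending inventory: 147 @ $6 + 63 @ $8 + 350 @ $8 + 96 @ $5 = $4,666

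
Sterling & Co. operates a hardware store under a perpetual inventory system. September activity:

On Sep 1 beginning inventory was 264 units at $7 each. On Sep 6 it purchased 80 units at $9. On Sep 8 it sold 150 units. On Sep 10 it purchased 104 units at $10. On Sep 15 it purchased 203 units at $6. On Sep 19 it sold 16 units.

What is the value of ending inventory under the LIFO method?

Sep 8, 150 sold [LIFO — newest first]: 80 @ $9 + 70 @ $7 = $1,210
Sep 19, 16 sold [LIFO — newest first]: 16 @ $6 = $96
Total COGS = $1,210 + $96 = $1,306
Ending inventory: 194 @ $7 + 104 @ $10 + 187 @ $6 = $3,520
Check: goods available $4,826 = COGS $1,306 + ending $3,520

Ending inventory = $3,520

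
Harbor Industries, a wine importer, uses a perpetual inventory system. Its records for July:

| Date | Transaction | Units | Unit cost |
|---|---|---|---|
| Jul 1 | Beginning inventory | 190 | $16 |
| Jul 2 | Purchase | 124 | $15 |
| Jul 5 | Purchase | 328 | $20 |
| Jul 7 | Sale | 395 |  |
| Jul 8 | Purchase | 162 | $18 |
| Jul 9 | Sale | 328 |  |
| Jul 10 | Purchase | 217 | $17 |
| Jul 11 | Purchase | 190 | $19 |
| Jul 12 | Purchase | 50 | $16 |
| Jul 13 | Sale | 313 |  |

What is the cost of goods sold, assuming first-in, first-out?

Jul 7, 395 sold [FIFO — oldest first]: 190 @ $16 + 124 @ $15 + 81 @ $20 = $6,520
Jul 9, 328 sold [FIFO — oldest first]: 247 @ $20 + 81 @ $18 = $6,398
Jul 13, 313 sold [FIFO — oldest first]: 81 @ $18 + 217 @ $17 + 15 @ $19 = $5,432
Total COGS = $6,520 + $6,398 + $5,432 = $18,350
Ending inventory: 175 @ $19 + 50 @ $16 = $4,125

COGS = $18,350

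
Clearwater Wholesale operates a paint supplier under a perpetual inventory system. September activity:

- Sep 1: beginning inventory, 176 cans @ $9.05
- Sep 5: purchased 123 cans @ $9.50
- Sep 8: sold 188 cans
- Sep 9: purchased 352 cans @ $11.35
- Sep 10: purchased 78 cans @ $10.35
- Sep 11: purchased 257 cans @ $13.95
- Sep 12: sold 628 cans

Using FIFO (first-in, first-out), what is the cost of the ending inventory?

Sep 8, 188 sold [FIFO — oldest first]: 176 @ $9.05 + 12 @ $9.50 = $1,706.80
Sep 12, 628 sold [FIFO — oldest first]: 111 @ $9.50 + 352 @ $11.35 + 78 @ $10.35 + 87 @ $13.95 = $7,070.65
Total COGS = $1,706.80 + $7,070.65 = $8,777.45
Ending inventory: 170 @ $13.95 = $2,371.50
Check: goods available $11,148.95 = COGS $8,777.45 + ending $2,371.50

Ending inventory = $2,371.50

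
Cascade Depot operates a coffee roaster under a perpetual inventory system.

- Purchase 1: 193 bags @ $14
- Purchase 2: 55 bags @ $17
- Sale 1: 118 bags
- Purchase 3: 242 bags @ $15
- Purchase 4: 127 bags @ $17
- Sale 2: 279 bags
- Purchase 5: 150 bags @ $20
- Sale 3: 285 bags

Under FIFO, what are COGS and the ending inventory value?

Sale 1 (118) [FIFO — oldest first]: 118 @ $14 = $1,652
Sale 2 (279) [FIFO — oldest first]: 75 @ $14 + 55 @ $17 + 149 @ $15 = $4,220
Sale 3 (285) [FIFO — oldest first]: 93 @ $15 + 127 @ $17 + 65 @ $20 = $4,854
Total COGS = $1,652 + $4,220 + $4,854 = $10,726
Ending inventory: 85 @ $20 = $1,700
Check: goods available $12,426 = COGS $10,726 + ending $1,700

COGS = $10,726; ending inventory = $1,700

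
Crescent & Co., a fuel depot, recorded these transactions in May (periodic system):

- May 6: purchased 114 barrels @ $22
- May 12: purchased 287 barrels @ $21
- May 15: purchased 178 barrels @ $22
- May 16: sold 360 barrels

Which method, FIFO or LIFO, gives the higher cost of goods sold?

LIFO

FIFO COGS: 114 @ $22 + 246 @ $21 = $7,674
LIFO COGS: 178 @ $22 + 182 @ $21 = $7,738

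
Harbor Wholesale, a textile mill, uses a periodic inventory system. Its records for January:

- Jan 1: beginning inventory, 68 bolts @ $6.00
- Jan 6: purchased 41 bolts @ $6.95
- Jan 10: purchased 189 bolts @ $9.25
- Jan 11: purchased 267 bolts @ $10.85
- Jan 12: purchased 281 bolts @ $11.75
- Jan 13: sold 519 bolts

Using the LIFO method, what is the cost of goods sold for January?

COGS = $5,884.05

Jan 13, 519 sold [LIFO — newest first]: 281 @ $11.75 + 238 @ $10.85 = $5,884.05
Ending inventory: 68 @ $6.00 + 41 @ $6.95 + 189 @ $9.25 + 29 @ $10.85 = $2,755.85
Check: goods available $8,639.90 = COGS $5,884.05 + ending $2,755.85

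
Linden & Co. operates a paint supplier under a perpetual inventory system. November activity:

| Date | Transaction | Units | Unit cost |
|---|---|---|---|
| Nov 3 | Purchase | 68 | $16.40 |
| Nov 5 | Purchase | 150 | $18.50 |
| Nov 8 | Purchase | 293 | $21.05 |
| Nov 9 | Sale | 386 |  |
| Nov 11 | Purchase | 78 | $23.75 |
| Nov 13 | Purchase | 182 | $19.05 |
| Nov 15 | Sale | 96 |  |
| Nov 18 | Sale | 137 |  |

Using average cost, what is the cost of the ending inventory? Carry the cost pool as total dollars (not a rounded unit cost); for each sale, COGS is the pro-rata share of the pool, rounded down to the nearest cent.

Ending inventory = $3,071.57

After Nov 3: 68 on hand, pool $1,115.20 (≈ $16.4000 each)
After Nov 5: 218 on hand, pool $3,890.20 (≈ $17.8450 each)
After Nov 8: 511 on hand, pool $10,057.85 (≈ $19.6827 each)
Nov 9, sell 386: 386/511 × $10,057.85 → $7,597.51
After Nov 11: 203 on hand, pool $4,312.84 (≈ $21.2455 each)
After Nov 13: 385 on hand, pool $7,779.94 (≈ $20.2076 each)
Nov 15, sell 96: 96/385 × $7,779.94 → $1,939.93
Nov 18, sell 137: 137/289 × $5,840.01 → $2,768.44
Total COGS = $7,597.51 + $1,939.93 + $2,768.44 = $12,305.88
Ending inventory (cost pool remaining) = $3,071.57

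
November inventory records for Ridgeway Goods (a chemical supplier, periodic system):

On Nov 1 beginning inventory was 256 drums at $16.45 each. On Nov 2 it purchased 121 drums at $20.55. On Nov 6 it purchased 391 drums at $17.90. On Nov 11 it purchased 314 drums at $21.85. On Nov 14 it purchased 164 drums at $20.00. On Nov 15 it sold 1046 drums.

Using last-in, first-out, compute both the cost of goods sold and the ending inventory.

COGS = $20,547.55; ending inventory = $3,290.00

Nov 15, 1046 sold [LIFO — newest first]: 164 @ $20.00 + 314 @ $21.85 + 391 @ $17.90 + 121 @ $20.55 + 56 @ $16.45 = $20,547.55
Ending inventory: 200 @ $16.45 = $3,290.00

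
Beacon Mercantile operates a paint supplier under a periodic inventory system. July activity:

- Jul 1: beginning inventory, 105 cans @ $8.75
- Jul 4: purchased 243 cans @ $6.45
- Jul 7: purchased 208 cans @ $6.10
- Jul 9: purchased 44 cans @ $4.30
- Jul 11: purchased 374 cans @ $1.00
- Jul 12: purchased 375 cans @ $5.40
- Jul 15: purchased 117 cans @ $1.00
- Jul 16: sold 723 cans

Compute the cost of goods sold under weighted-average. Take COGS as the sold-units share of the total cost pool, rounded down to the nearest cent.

Jul 16, sell 723: 723/1466 × $6,460.10 → $3,185.98
Ending inventory (cost pool remaining) = $3,274.12

COGS = $3,185.98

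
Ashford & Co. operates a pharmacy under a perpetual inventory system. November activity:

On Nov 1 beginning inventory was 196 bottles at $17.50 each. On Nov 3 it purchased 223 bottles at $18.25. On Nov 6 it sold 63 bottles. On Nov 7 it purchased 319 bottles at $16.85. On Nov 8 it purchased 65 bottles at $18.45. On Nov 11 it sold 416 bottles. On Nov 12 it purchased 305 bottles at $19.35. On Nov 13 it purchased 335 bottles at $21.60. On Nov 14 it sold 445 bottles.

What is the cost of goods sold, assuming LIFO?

Nov 6, 63 sold [LIFO — newest first]: 63 @ $18.25 = $1,149.75
Nov 11, 416 sold [LIFO — newest first]: 65 @ $18.45 + 319 @ $16.85 + 32 @ $18.25 = $7,158.40
Nov 14, 445 sold [LIFO — newest first]: 335 @ $21.60 + 110 @ $19.35 = $9,364.50
Total COGS = $1,149.75 + $7,158.40 + $9,364.50 = $17,672.65
Ending inventory: 196 @ $17.50 + 128 @ $18.25 + 195 @ $19.35 = $9,539.25
Check: goods available $27,211.90 = COGS $17,672.65 + ending $9,539.25

COGS = $17,672.65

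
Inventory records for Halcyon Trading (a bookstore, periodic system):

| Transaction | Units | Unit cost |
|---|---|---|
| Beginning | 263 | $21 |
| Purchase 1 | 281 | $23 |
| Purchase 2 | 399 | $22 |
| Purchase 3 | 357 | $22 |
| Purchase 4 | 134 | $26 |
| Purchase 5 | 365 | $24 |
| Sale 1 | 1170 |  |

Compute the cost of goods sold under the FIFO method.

COGS = $25,758

Sale 1 (1170) [FIFO — oldest first]: 263 @ $21 + 281 @ $23 + 399 @ $22 + 227 @ $22 = $25,758
Ending inventory: 130 @ $22 + 134 @ $26 + 365 @ $24 = $15,104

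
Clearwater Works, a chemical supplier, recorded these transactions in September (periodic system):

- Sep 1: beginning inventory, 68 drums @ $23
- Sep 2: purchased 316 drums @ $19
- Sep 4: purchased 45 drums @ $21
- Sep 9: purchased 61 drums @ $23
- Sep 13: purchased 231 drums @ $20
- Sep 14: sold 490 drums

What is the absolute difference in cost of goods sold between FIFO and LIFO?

FIFO COGS: 68 @ $23 + 316 @ $19 + 45 @ $21 + 61 @ $23 = $9,916
LIFO COGS: 231 @ $20 + 61 @ $23 + 45 @ $21 + 153 @ $19 = $9,875
Difference = |$9,916 − $9,875| = $41

$41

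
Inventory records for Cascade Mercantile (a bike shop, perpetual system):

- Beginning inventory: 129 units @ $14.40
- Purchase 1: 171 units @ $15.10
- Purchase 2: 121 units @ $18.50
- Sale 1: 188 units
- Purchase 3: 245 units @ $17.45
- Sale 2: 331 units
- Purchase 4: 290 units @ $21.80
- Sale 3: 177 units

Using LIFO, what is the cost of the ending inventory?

Sale 1 (188) [LIFO — newest first]: 121 @ $18.50 + 67 @ $15.10 = $3,250.20
Sale 2 (331) [LIFO — newest first]: 245 @ $17.45 + 86 @ $15.10 = $5,573.85
Sale 3 (177) [LIFO — newest first]: 177 @ $21.80 = $3,858.60
Total COGS = $3,250.20 + $5,573.85 + $3,858.60 = $12,682.65
Ending inventory: 129 @ $14.40 + 18 @ $15.10 + 113 @ $21.80 = $4,592.80

Ending inventory = $4,592.80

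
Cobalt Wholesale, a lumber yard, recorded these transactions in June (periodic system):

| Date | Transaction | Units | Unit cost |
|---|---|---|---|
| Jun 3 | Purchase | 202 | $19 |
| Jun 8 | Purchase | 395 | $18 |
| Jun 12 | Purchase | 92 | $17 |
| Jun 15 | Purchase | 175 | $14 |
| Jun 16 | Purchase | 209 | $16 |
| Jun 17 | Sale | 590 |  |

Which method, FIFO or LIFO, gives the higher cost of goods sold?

FIFO COGS: 202 @ $19 + 388 @ $18 = $10,822
LIFO COGS: 209 @ $16 + 175 @ $14 + 92 @ $17 + 114 @ $18 = $9,410

FIFO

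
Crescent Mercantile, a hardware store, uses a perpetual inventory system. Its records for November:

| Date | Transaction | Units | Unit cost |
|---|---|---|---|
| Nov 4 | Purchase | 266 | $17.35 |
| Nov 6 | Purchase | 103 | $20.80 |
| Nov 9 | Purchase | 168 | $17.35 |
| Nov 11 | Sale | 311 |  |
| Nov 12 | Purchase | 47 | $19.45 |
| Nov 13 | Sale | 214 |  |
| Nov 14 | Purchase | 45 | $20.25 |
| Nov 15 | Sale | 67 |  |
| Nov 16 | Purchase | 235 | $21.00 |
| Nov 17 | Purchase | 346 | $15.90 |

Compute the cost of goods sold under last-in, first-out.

Nov 11, 311 sold [LIFO — newest first]: 168 @ $17.35 + 103 @ $20.80 + 40 @ $17.35 = $5,751.20
Nov 13, 214 sold [LIFO — newest first]: 47 @ $19.45 + 167 @ $17.35 = $3,811.60
Nov 15, 67 sold [LIFO — newest first]: 45 @ $20.25 + 22 @ $17.35 = $1,292.95
Total COGS = $5,751.20 + $3,811.60 + $1,292.95 = $10,855.75
Ending inventory: 37 @ $17.35 + 235 @ $21.00 + 346 @ $15.90 = $11,078.35

COGS = $10,855.75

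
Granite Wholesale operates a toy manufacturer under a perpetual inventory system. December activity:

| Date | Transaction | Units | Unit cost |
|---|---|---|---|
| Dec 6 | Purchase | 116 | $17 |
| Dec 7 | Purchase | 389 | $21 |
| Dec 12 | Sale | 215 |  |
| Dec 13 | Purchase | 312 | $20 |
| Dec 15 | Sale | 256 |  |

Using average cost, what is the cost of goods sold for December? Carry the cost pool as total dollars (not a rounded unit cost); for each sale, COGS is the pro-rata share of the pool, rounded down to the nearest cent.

After Dec 6: 116 on hand, pool $1,972.00 (≈ $17.0000 each)
After Dec 7: 505 on hand, pool $10,141.00 (≈ $20.0812 each)
Dec 12, sell 215: 215/505 × $10,141.00 → $4,317.45
After Dec 13: 602 on hand, pool $12,063.55 (≈ $20.0391 each)
Dec 15, sell 256: 256/602 × $12,063.55 → $5,130.01
Total COGS = $4,317.45 + $5,130.01 = $9,447.46
Ending inventory (cost pool remaining) = $6,933.54

COGS = $9,447.46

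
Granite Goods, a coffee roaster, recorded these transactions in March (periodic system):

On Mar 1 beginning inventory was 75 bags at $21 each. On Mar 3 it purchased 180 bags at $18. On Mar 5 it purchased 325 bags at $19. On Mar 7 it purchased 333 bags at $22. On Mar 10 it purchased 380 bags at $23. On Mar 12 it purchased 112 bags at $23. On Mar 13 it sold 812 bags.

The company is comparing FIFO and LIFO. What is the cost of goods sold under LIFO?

FIFO COGS: 75 @ $21 + 180 @ $18 + 325 @ $19 + 232 @ $22 = $16,094
LIFO COGS: 112 @ $23 + 380 @ $23 + 320 @ $22 = $18,356

COGS = $18,356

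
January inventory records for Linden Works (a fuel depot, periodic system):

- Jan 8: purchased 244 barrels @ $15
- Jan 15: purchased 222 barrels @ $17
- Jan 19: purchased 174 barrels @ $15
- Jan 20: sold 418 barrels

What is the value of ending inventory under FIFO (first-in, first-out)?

Ending inventory = $3,426

Jan 20, 418 sold [FIFO — oldest first]: 244 @ $15 + 174 @ $17 = $6,618
Ending inventory: 48 @ $17 + 174 @ $15 = $3,426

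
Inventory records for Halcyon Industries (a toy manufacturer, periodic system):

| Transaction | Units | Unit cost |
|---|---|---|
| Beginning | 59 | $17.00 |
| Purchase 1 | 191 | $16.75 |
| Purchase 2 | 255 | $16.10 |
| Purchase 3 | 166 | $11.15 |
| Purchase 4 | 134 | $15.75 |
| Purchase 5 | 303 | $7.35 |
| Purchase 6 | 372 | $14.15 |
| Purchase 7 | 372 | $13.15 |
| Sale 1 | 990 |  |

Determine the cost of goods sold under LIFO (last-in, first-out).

Sale 1 (990) [LIFO — newest first]: 372 @ $13.15 + 372 @ $14.15 + 246 @ $7.35 = $11,963.70
Ending inventory: 59 @ $17.00 + 191 @ $16.75 + 255 @ $16.10 + 166 @ $11.15 + 134 @ $15.75 + 57 @ $7.35 = $12,688.10
Check: goods available $24,651.80 = COGS $11,963.70 + ending $12,688.10

COGS = $11,963.70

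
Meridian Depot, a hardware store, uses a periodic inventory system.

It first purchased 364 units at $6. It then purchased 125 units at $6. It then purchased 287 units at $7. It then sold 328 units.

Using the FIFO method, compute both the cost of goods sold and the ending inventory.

Sale 1 (328) [FIFO — oldest first]: 328 @ $6 = $1,968
Ending inventory: 36 @ $6 + 125 @ $6 + 287 @ $7 = $2,975

COGS = $1,968; ending inventory = $2,975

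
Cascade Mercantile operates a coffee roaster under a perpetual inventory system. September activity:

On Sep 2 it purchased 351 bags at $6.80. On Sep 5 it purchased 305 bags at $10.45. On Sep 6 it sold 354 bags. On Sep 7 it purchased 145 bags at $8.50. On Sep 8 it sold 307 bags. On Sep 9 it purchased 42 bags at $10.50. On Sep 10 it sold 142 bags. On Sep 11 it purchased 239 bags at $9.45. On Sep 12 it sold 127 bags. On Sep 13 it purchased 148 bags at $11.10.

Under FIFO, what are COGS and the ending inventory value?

COGS = $8,069.70; ending inventory = $3,079.20

Sep 6, 354 sold [FIFO — oldest first]: 351 @ $6.80 + 3 @ $10.45 = $2,418.15
Sep 8, 307 sold [FIFO — oldest first]: 302 @ $10.45 + 5 @ $8.50 = $3,198.40
Sep 10, 142 sold [FIFO — oldest first]: 140 @ $8.50 + 2 @ $10.50 = $1,211.00
Sep 12, 127 sold [FIFO — oldest first]: 40 @ $10.50 + 87 @ $9.45 = $1,242.15
Total COGS = $2,418.15 + $3,198.40 + $1,211.00 + $1,242.15 = $8,069.70
Ending inventory: 152 @ $9.45 + 148 @ $11.10 = $3,079.20
Check: goods available $11,148.90 = COGS $8,069.70 + ending $3,079.20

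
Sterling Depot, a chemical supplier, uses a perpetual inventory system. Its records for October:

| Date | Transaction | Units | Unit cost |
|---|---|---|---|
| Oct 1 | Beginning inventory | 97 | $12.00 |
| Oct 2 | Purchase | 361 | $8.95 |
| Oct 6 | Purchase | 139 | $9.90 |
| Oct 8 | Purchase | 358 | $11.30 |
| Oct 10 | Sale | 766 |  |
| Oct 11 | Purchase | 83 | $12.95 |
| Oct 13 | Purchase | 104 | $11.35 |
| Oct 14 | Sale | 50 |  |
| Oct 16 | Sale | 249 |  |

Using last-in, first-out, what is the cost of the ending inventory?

Ending inventory = $924.00

Oct 10, 766 sold [LIFO — newest first]: 358 @ $11.30 + 139 @ $9.90 + 269 @ $8.95 = $7,829.05
Oct 14, 50 sold [LIFO — newest first]: 50 @ $11.35 = $567.50
Oct 16, 249 sold [LIFO — newest first]: 54 @ $11.35 + 83 @ $12.95 + 92 @ $8.95 + 20 @ $12.00 = $2,751.15
Total COGS = $7,829.05 + $567.50 + $2,751.15 = $11,147.70
Ending inventory: 77 @ $12.00 = $924.00
Check: goods available $12,071.70 = COGS $11,147.70 + ending $924.00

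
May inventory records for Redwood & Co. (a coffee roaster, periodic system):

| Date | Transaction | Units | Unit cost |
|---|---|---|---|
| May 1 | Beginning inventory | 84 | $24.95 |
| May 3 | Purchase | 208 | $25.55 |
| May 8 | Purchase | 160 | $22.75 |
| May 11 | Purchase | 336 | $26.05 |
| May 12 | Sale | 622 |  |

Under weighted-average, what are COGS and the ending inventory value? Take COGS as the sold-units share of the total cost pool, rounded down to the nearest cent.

COGS = $15,631.30; ending inventory = $4,171.70

May 12, sell 622: 622/788 × $19,803.00 → $15,631.30
Ending inventory (cost pool remaining) = $4,171.70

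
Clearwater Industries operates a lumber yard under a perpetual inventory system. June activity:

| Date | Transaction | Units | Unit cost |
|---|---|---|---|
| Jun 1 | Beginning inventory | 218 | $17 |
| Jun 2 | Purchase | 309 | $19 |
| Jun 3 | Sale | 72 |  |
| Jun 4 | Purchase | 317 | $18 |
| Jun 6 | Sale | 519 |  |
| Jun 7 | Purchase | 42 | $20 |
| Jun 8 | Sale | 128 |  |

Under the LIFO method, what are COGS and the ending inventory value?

Jun 3, 72 sold [LIFO — newest first]: 72 @ $19 = $1,368
Jun 6, 519 sold [LIFO — newest first]: 317 @ $18 + 202 @ $19 = $9,544
Jun 8, 128 sold [LIFO — newest first]: 42 @ $20 + 35 @ $19 + 51 @ $17 = $2,372
Total COGS = $1,368 + $9,544 + $2,372 = $13,284
Ending inventory: 167 @ $17 = $2,839

COGS = $13,284; ending inventory = $2,839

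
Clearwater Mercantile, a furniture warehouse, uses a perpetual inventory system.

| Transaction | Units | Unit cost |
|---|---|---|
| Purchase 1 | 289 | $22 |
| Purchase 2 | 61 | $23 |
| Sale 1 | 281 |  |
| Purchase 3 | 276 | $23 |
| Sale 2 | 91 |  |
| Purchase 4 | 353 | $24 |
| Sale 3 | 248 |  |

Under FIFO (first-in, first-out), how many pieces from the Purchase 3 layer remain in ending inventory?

Sale 1 (281) [FIFO — oldest first]: 281 @ $22 = $6,182
Sale 2 (91) [FIFO — oldest first]: 8 @ $22 + 61 @ $23 + 22 @ $23 = $2,085
Sale 3 (248) [FIFO — oldest first]: 248 @ $23 = $5,704
Total COGS = $6,182 + $2,085 + $5,704 = $13,971
Ending inventory: 6 @ $23 + 353 @ $24 = $8,610
Check: goods available $22,581 = COGS $13,971 + ending $8,610

6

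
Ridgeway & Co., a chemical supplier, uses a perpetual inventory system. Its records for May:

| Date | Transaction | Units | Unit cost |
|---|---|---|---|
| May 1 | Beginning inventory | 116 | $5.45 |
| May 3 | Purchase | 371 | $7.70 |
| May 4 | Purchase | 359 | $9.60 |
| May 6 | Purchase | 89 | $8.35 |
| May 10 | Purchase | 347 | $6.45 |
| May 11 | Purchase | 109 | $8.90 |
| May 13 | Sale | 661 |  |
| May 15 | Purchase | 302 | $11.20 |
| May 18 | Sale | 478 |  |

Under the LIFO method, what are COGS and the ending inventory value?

COGS = $10,137.00; ending inventory = $4,132.10

May 13, 661 sold [LIFO — newest first]: 109 @ $8.90 + 347 @ $6.45 + 89 @ $8.35 + 116 @ $9.60 = $5,065.00
May 18, 478 sold [LIFO — newest first]: 302 @ $11.20 + 176 @ $9.60 = $5,072.00
Total COGS = $5,065.00 + $5,072.00 = $10,137.00
Ending inventory: 116 @ $5.45 + 371 @ $7.70 + 67 @ $9.60 = $4,132.10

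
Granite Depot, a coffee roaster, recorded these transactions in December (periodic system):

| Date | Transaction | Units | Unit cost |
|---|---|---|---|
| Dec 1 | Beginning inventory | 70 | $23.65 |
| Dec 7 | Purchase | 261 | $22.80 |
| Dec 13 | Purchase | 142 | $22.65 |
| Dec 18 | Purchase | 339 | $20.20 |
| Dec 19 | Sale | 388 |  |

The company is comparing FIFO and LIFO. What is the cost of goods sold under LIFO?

FIFO COGS: 70 @ $23.65 + 261 @ $22.80 + 57 @ $22.65 = $8,897.35
LIFO COGS: 339 @ $20.20 + 49 @ $22.65 = $7,957.65

COGS = $7,957.65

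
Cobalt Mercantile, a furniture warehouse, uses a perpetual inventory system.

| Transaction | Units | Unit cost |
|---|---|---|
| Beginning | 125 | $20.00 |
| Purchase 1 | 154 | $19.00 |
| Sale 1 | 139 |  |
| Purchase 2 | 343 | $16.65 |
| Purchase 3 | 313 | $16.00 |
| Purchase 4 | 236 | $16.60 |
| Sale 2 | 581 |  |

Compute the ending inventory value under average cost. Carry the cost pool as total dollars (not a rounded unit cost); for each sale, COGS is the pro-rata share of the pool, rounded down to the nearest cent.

Ending inventory = $7,586.28

After Beginning: 125 on hand, pool $2,500.00 (≈ $20.0000 each)
After Purchase 1: 279 on hand, pool $5,426.00 (≈ $19.4480 each)
Sale 1, sell 139: 139/279 × $5,426.00 → $2,703.27
After Purchase 2: 483 on hand, pool $8,433.68 (≈ $17.4610 each)
After Purchase 3: 796 on hand, pool $13,441.68 (≈ $16.8865 each)
After Purchase 4: 1032 on hand, pool $17,359.28 (≈ $16.8210 each)
Sale 2, sell 581: 581/1032 × $17,359.28 → $9,773.00
Total COGS = $2,703.27 + $9,773.00 = $12,476.27
Ending inventory (cost pool remaining) = $7,586.28
Check: goods available $20,062.55 = COGS $12,476.27 + ending $7,586.28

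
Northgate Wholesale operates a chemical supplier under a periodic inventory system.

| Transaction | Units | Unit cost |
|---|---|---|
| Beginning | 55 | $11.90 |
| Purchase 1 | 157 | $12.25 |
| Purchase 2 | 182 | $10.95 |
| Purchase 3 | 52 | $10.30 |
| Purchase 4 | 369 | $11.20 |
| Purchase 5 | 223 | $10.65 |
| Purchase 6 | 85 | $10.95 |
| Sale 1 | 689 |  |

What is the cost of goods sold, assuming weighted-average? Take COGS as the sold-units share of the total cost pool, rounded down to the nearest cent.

COGS = $7,696.64

Sale 1, sell 689: 689/1123 × $12,544.75 → $7,696.64
Ending inventory (cost pool remaining) = $4,848.11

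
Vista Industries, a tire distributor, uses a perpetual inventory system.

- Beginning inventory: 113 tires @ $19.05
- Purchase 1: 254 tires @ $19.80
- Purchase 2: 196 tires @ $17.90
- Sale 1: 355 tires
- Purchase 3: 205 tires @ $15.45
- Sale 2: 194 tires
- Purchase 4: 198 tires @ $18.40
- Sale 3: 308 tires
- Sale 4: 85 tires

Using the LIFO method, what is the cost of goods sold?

COGS = $17,043.50

Sale 1 (355) [LIFO — newest first]: 196 @ $17.90 + 159 @ $19.80 = $6,656.60
Sale 2 (194) [LIFO — newest first]: 194 @ $15.45 = $2,997.30
Sale 3 (308) [LIFO — newest first]: 198 @ $18.40 + 11 @ $15.45 + 95 @ $19.80 + 4 @ $19.05 = $5,770.35
Sale 4 (85) [LIFO — newest first]: 85 @ $19.05 = $1,619.25
Total COGS = $6,656.60 + $2,997.30 + $5,770.35 + $1,619.25 = $17,043.50
Ending inventory: 24 @ $19.05 = $457.20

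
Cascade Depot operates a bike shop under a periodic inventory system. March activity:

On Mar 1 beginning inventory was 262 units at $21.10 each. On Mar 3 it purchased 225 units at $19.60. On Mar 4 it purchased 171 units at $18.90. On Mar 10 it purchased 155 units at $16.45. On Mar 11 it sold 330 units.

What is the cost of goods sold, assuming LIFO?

COGS = $5,860.05

Mar 11, 330 sold [LIFO — newest first]: 155 @ $16.45 + 171 @ $18.90 + 4 @ $19.60 = $5,860.05
Ending inventory: 262 @ $21.10 + 221 @ $19.60 = $9,859.80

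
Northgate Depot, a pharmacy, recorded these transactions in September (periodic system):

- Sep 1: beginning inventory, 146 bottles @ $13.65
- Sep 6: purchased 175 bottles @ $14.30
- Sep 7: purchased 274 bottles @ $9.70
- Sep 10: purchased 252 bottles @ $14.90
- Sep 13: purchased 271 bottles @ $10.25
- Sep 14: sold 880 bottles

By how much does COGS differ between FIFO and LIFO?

$869.00

FIFO COGS: 146 @ $13.65 + 175 @ $14.30 + 274 @ $9.70 + 252 @ $14.90 + 33 @ $10.25 = $11,246.25
LIFO COGS: 271 @ $10.25 + 252 @ $14.90 + 274 @ $9.70 + 83 @ $14.30 = $10,377.25
Difference = |$11,246.25 − $10,377.25| = $869.00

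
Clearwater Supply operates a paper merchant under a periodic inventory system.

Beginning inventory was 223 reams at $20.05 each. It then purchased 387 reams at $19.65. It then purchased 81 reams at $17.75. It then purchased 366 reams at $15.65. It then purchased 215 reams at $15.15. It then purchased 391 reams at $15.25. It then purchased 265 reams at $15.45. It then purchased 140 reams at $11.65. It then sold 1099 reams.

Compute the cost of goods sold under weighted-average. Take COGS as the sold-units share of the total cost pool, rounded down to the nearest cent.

Sale 1, sell 1099: 1099/2068 × $34,186.60 → $18,167.83
Ending inventory (cost pool remaining) = $16,018.77
Check: goods available $34,186.60 = COGS $18,167.83 + ending $16,018.77

COGS = $18,167.83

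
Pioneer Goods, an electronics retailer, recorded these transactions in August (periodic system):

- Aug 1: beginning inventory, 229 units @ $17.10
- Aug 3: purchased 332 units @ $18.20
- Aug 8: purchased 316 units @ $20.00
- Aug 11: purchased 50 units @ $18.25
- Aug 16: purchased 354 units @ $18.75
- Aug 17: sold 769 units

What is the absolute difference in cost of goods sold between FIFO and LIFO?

FIFO COGS: 229 @ $17.10 + 332 @ $18.20 + 208 @ $20.00 = $14,118.30
LIFO COGS: 354 @ $18.75 + 50 @ $18.25 + 316 @ $20.00 + 49 @ $18.20 = $14,761.80
Difference = |$14,118.30 − $14,761.80| = $643.50

$643.50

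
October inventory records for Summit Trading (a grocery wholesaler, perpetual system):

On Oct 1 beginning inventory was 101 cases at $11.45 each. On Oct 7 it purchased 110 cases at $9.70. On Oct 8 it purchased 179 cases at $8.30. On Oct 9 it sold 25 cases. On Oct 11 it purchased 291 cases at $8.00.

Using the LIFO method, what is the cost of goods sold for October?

Oct 9, 25 sold [LIFO — newest first]: 25 @ $8.30 = $207.50
Ending inventory: 101 @ $11.45 + 110 @ $9.70 + 154 @ $8.30 + 291 @ $8.00 = $5,829.65
Check: goods available $6,037.15 = COGS $207.50 + ending $5,829.65

COGS = $207.50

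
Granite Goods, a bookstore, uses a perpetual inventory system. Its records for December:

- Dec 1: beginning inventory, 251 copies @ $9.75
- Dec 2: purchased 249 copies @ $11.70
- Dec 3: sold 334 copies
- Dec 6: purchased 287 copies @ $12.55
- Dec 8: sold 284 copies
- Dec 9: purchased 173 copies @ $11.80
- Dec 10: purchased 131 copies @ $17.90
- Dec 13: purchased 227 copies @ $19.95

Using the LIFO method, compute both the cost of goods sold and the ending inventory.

COGS = $7,306.25; ending inventory = $10,571.10

Dec 3, 334 sold [LIFO — newest first]: 249 @ $11.70 + 85 @ $9.75 = $3,742.05
Dec 8, 284 sold [LIFO — newest first]: 284 @ $12.55 = $3,564.20
Total COGS = $3,742.05 + $3,564.20 = $7,306.25
Ending inventory: 166 @ $9.75 + 3 @ $12.55 + 173 @ $11.80 + 131 @ $17.90 + 227 @ $19.95 = $10,571.10
Check: goods available $17,877.35 = COGS $7,306.25 + ending $10,571.10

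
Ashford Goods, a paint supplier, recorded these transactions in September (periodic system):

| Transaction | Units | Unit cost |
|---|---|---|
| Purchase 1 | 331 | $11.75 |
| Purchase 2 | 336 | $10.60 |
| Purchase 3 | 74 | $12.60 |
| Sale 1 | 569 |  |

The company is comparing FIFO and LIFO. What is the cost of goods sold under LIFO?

FIFO COGS: 331 @ $11.75 + 238 @ $10.60 = $6,412.05
LIFO COGS: 74 @ $12.60 + 336 @ $10.60 + 159 @ $11.75 = $6,362.25

COGS = $6,362.25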